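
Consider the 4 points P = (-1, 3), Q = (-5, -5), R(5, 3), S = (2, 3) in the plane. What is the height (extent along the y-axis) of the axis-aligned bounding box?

max y = 3, min y = -5, so height = 8.

8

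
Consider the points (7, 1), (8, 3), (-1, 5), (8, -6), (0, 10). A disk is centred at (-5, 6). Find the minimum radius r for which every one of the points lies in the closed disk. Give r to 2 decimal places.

17.69

The required radius is the distance from (-5, 6) to the farthest point.
Squared distances: 169, 178, 17, 313, 41.
Maximum is 313, attained at (8, -6).
r = √313 ≈ 17.69.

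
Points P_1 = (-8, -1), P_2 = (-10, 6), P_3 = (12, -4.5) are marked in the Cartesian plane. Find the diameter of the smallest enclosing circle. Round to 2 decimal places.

24.38

Side lengths²: P_1P_2² = 53, P_1P_3² = 412.25, P_2P_3² = 594.25.
Since P_2P_3² = 594.25 ≥ 412.25 + 53 = 465.25, the angle opposite P_2P_3 is not acute, so the smallest enclosing circle has P_2P_3 as diameter.
Centre = midpoint of P_2P_3 = (1, 0.75), r² = 594.25/4 = 148.5625.
Diameter = 2r = 2√(148.5625) ≈ 24.38.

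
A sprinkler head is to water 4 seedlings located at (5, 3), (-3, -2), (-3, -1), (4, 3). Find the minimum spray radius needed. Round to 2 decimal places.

4.72

By Welzl's lemma the MEC is supported by two points (diametrically opposite) or three points (on a circumcircle).
The farthest pair is (5, 3)–(-3, -2) with squared distance 89. The circle on this segment as diameter has centre (1, 0.5) and r² = 89/4 = 22.25.
Check (-3, -1): distance² to centre = 18.25 ≤ 22.25, so it lies inside.
All remaining points lie in this disk, and no smaller disk contains both endpoints, so this is the minimum enclosing circle.
r = √(22.25) ≈ 4.72.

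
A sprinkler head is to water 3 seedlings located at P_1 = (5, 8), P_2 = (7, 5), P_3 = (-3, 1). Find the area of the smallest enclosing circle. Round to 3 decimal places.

Side lengths²: P_1P_2² = 13, P_1P_3² = 113, P_2P_3² = 116.
Since P_2P_3² = 116 < 113 + 13 = 126, the triangle is acute, so the smallest enclosing circle is the circumcircle.
Circumcentre = (33/19, 139/38), r² = 42601/1444.
Area = π·r² = π·42601/1444 ≈ 92.684.

92.684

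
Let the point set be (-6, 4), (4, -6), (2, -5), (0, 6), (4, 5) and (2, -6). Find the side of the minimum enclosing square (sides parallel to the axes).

The bounding box has width 10 and height 12.
An axis-aligned square enclosing the set must have side ≥ max(width, height).
So the minimum side is max(10, 12) = 12.

12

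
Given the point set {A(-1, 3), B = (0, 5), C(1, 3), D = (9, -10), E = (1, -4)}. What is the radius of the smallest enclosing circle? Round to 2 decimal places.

The minimum enclosing circle of a finite set is fixed by two of the points (as a diameter) or three (as a circumcircle).
The farthest pair is B–D with squared distance 306. The circle on this segment as diameter has centre (4.5, -2.5) and r² = 306/4 = 76.5.
Check A: distance² to centre = 60.5 ≤ 76.5, so it lies inside.
All remaining points lie in this disk, and no smaller disk contains both endpoints, so this is the minimum enclosing circle.
r = √(76.5) ≈ 8.75.

8.75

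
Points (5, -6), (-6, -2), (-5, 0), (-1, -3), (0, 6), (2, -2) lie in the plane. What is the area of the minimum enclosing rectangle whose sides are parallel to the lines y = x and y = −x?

In coordinates u = x + y, v = x − y the rectangle is axis-aligned; the map (x,y)→(u,v) scales areas by 2.
u-values: -1, -8, -5, -4, 6, 0; range = 6 − (-8) = 14.
v-values: 11, -4, -5, 2, -6, 4; range = 11 − (-6) = 17.
Area = (14 × 17) / 2 = 119.

119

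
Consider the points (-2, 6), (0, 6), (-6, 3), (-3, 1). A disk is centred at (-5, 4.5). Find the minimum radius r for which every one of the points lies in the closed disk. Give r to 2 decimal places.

5.22

The required radius is the distance from (-5, 4.5) to the farthest point.
Squared distances: 11.25, 27.25, 3.25, 16.25.
Maximum is 27.25, attained at (0, 6).
r = √(27.25) ≈ 5.22.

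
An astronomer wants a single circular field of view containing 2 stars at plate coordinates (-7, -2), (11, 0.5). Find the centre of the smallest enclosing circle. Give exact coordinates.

The smallest circle enclosing two points has them as diameter endpoints.
Centre = midpoint = (2, -0.75); r² = |(-7, -2)−(11, 0.5)|²/4 = 330.25/4 = 82.5625.
Centre = (2, -0.75).

(2, -0.75)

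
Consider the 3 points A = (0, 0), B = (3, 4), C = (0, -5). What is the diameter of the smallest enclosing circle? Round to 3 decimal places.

9.487

Side lengths²: AB² = 25, AC² = 25, BC² = 90.
Since BC² = 90 ≥ 25 + 25 = 50, the angle opposite BC is not acute, so the smallest enclosing circle has BC as diameter.
Centre = midpoint of BC = (1.5, -0.5), r² = 90/4 = 22.5.
Diameter = 2r = 2√(22.5) ≈ 9.487.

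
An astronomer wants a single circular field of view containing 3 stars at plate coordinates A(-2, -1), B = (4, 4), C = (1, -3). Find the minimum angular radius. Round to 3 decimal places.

Side lengths²: AB² = 61, AC² = 13, BC² = 58.
Since AB² = 61 < 58 + 13 = 71, the triangle is acute, so the smallest enclosing circle is the circumcircle.
Circumcentre = (79/54, 17/18), r² = 22997/1458.
r = √(22997/1458) ≈ 3.972.

3.972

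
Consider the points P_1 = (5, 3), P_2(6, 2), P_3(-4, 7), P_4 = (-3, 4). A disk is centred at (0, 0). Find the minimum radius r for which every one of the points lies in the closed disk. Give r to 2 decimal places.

8.06

The required radius is the distance from (0, 0) to the farthest point.
Squared distances: 34, 40, 65, 25.
Maximum is 65, attained at P_3.
r = √65 ≈ 8.06.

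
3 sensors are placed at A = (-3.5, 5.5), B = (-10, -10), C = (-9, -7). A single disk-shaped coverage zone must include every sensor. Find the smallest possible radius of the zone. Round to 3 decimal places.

8.404

Side lengths²: AB² = 282.5, AC² = 186.5, BC² = 10.
Since AB² = 282.5 ≥ 186.5 + 10 = 196.5, the angle opposite AB is not acute, so the smallest enclosing circle has AB as diameter.
Centre = midpoint of AB = (-6.75, -2.25), r² = 282.5/4 = 70.625.
r = √(70.625) ≈ 8.404.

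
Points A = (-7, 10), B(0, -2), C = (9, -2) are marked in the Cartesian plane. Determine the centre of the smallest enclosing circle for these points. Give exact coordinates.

(1, 4)

Side lengths²: AB² = 193, AC² = 400, BC² = 81.
Since AC² = 400 ≥ 193 + 81 = 274, the angle opposite AC is not acute, so the smallest enclosing circle has AC as diameter.
Centre = midpoint of AC = (1, 4), r² = 400/4 = 100.
Centre = (1, 4).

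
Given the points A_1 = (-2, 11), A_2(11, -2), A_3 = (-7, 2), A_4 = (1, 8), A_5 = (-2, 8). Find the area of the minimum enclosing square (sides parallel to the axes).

324

The bounding box has width 18 and height 13.
An axis-aligned square enclosing the set must have side ≥ max(width, height).
So the minimum side is max(18, 13) = 18.
Area = 18² = 324.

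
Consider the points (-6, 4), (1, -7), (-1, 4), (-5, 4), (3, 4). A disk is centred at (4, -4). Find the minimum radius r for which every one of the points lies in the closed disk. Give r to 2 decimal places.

The required radius is the distance from (4, -4) to the farthest point.
Squared distances: 164, 18, 89, 145, 65.
Maximum is 164, attained at (-6, 4).
r = √164 ≈ 12.81.

12.81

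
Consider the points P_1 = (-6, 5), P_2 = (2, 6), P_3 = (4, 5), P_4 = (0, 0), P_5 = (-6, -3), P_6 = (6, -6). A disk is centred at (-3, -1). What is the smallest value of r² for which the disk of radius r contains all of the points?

The required radius is the distance from (-3, -1) to the farthest point.
Squared distances: 45, 74, 85, 10, 13, 106.
Maximum is 106, attained at P_6.

106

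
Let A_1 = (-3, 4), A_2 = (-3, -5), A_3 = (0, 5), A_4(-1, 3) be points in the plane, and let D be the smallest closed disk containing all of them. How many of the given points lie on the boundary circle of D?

2

By Welzl's lemma the MEC is supported by two points (diametrically opposite) or three points (on a circumcircle).
The farthest pair is A_2–A_3 with squared distance 109. The circle on this segment as diameter has centre (-1.5, 0) and r² = 109/4 = 27.25.
Check A_1: distance² to centre = 18.25 ≤ 27.25, so it lies inside.
All remaining points lie in this disk, and no smaller disk contains both endpoints, so this is the minimum enclosing circle.
The points at distance exactly r from the centre are A_2, A_3 — 2 points.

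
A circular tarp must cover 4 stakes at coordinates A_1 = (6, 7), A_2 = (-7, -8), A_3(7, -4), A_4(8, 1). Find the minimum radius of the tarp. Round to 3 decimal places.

By Welzl's lemma the MEC is supported by two points (diametrically opposite) or three points (on a circumcircle).
The farthest pair is A_1–A_2 with squared distance 394. The circle on this segment as diameter has centre (-0.5, -0.5) and r² = 394/4 = 98.5.
Check A_3: distance² to centre = 68.5 ≤ 98.5, so it lies inside.
All remaining points lie in this disk, and no smaller disk contains both endpoints, so this is the minimum enclosing circle.
r = √(98.5) ≈ 9.925.

9.925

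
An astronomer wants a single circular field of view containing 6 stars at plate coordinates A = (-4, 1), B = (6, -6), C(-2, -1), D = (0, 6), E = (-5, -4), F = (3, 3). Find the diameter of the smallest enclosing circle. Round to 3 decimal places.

By Welzl's lemma the MEC is supported by two points (diametrically opposite) or three points (on a circumcircle).
The minimum enclosing circle is determined by three boundary points: B, D, E.
Their circumcentre is (1.25, -0.875) with r² = 48.828125.
The farthest remaining point A is at distance² 31.078125 ≤ 48.828125.
Diameter = 2r = 2√(48.828125) ≈ 13.975.

13.975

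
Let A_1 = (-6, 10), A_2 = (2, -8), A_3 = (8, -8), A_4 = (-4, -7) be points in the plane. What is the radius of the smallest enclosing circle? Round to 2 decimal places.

11.40

A smallest enclosing disk is always determined by at most three of the input points on its boundary.
The farthest pair is A_1–A_3 with squared distance 520. The circle on this segment as diameter has centre (1, 1) and r² = 520/4 = 130.
Check A_2: distance² to centre = 82 ≤ 130, so it lies inside.
All remaining points lie in this disk, and no smaller disk contains both endpoints, so this is the minimum enclosing circle.
r = √130 ≈ 11.40.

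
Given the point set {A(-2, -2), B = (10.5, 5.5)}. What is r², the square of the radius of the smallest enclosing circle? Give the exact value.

The smallest circle enclosing two points has them as diameter endpoints.
Centre = midpoint = (4.25, 1.75); r² = |AB|²/4 = 212.5/4 = 53.125.

53.125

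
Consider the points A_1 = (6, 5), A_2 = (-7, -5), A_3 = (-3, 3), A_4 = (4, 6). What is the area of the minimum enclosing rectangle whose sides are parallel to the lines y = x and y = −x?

In coordinates u = x + y, v = x − y the rectangle is axis-aligned; the map (x,y)→(u,v) scales areas by 2.
u-values: 11, -12, 0, 10; range = 11 − (-12) = 23.
v-values: 1, -2, -6, -2; range = 1 − (-6) = 7.
Area = (23 × 7) / 2 = 80.5.

80.5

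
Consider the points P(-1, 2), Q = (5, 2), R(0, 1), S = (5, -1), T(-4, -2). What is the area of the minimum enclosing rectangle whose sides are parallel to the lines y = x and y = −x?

In coordinates u = x + y, v = x − y the rectangle is axis-aligned; the map (x,y)→(u,v) scales areas by 2.
u-values: 1, 7, 1, 4, -6; range = 7 − (-6) = 13.
v-values: -3, 3, -1, 6, -2; range = 6 − (-3) = 9.
Area = (13 × 9) / 2 = 58.5.

58.5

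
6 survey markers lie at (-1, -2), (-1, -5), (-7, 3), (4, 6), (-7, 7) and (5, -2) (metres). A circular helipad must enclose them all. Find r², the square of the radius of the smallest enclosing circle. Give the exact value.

56.25

The farthest pair is (-7, 7)–(5, -2) with squared distance 225. The circle on this segment as diameter has centre (-1, 2.5) and r² = 225/4 = 56.25.
Check (-1, -2): distance² to centre = 20.25 ≤ 56.25, so it lies inside.
All remaining points lie in this disk, and no smaller disk contains both endpoints, so this is the minimum enclosing circle.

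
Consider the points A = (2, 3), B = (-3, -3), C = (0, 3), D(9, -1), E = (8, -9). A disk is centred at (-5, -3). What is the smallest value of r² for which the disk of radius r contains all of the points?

The required radius is the distance from (-5, -3) to the farthest point.
Squared distances: 85, 4, 61, 200, 205.
Maximum is 205, attained at E.

205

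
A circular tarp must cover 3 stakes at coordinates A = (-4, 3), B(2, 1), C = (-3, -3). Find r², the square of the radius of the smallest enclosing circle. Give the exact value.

7585/578

Side lengths²: AB² = 40, AC² = 37, BC² = 41.
Since BC² = 41 < 40 + 37 = 77, the triangle is acute, so the smallest enclosing circle is the circumcircle.
Circumcentre = (-53/34, 11/34), r² = 7585/578.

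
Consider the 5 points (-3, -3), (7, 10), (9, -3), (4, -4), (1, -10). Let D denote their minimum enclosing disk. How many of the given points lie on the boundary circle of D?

2

By Welzl's lemma the MEC is supported by two points (diametrically opposite) or three points (on a circumcircle).
The farthest pair is (7, 10)–(1, -10) with squared distance 436. The circle on this segment as diameter has centre (4, 0) and r² = 436/4 = 109.
Check (-3, -3): distance² to centre = 58 ≤ 109, so it lies inside.
All remaining points lie in this disk, and no smaller disk contains both endpoints, so this is the minimum enclosing circle.
The points at distance exactly r from the centre are (7, 10), (1, -10) — 2 points.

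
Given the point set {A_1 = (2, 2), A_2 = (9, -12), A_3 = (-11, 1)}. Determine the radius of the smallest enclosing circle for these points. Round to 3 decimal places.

11.927

Side lengths²: A_1A_2² = 245, A_1A_3² = 170, A_2A_3² = 569.
Since A_2A_3² = 569 ≥ 245 + 170 = 415, the angle opposite A_2A_3 is not acute, so the smallest enclosing circle has A_2A_3 as diameter.
Centre = midpoint of A_2A_3 = (-1, -5.5), r² = 569/4 = 142.25.
r = √(142.25) ≈ 11.927.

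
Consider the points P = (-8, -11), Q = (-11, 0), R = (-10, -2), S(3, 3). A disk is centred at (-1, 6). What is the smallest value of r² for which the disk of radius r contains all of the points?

338

The required radius is the distance from (-1, 6) to the farthest point.
Squared distances: 338, 136, 145, 25.
Maximum is 338, attained at P.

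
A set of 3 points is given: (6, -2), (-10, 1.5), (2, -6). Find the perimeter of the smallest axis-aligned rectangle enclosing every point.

Width = max x − min x = 6 − (-10) = 16.
Height = max y − min y = 1.5 − (-6) = 7.5.
Perimeter = 2(16 + 7.5) = 47.

47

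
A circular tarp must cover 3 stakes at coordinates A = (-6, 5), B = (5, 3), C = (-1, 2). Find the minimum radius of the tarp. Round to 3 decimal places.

5.590

Side lengths²: AB² = 125, AC² = 34, BC² = 37.
Since AB² = 125 ≥ 37 + 34 = 71, the angle opposite AB is not acute, so the smallest enclosing circle has AB as diameter.
Centre = midpoint of AB = (-0.5, 4), r² = 125/4 = 31.25.
r = √(31.25) ≈ 5.590.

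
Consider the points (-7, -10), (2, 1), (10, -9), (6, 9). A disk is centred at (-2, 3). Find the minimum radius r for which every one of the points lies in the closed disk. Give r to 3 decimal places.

16.971

The required radius is the distance from (-2, 3) to the farthest point.
Squared distances: 194, 20, 288, 100.
Maximum is 288, attained at (10, -9).
r = √288 ≈ 16.971.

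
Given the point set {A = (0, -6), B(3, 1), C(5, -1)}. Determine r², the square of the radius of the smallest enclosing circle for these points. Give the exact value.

Side lengths²: AB² = 58, AC² = 50, BC² = 8.
Since AB² = 58 ≥ 50 + 8 = 58, the angle opposite AB is not acute, so the smallest enclosing circle has AB as diameter.
Centre = midpoint of AB = (1.5, -2.5), r² = 58/4 = 14.5.

14.5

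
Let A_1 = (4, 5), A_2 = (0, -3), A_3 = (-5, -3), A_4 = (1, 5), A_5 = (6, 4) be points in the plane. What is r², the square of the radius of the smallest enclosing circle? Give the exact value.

The minimum enclosing circle of a finite set is fixed by two of the points (as a diameter) or three (as a circumcircle).
The farthest pair is A_3–A_5 with squared distance 170. The circle on this segment as diameter has centre (0.5, 0.5) and r² = 170/4 = 42.5.
Check A_1: distance² to centre = 32.5 ≤ 42.5, so it lies inside.
All remaining points lie in this disk, and no smaller disk contains both endpoints, so this is the minimum enclosing circle.

42.5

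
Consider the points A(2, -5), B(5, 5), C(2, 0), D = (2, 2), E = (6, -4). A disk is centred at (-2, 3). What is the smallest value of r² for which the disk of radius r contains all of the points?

The required radius is the distance from (-2, 3) to the farthest point.
Squared distances: 80, 53, 25, 17, 113.
Maximum is 113, attained at E.

113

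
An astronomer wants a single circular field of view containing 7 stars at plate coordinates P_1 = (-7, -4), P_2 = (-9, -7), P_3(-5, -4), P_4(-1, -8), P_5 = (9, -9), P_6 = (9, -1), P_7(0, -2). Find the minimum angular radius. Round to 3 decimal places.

The minimum enclosing circle of a finite set is fixed by two of the points (as a diameter) or three (as a circumcircle).
The minimum enclosing circle is determined by three boundary points: P_2, P_5, P_6.
Their circumcentre is (1/3, -5) with r² = 820/9.
The farthest remaining point P_1 is at distance² 493/9 ≤ 820/9.
r = √(820/9) ≈ 9.545.

9.545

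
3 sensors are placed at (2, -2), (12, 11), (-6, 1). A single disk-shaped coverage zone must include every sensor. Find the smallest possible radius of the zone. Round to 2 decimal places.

Call the three points A, B, C in the order given.
Side lengths²: AB² = 269, AC² = 73, BC² = 424.
Since BC² = 424 ≥ 269 + 73 = 342, the angle opposite BC is not acute, so the smallest enclosing circle has BC as diameter.
Centre = midpoint of BC = (3, 6), r² = 424/4 = 106.
r = √106 ≈ 10.30.

10.30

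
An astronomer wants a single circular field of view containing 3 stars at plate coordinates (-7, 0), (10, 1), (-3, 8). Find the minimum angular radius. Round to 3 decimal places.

8.519

Call the three points A, B, C in the order given.
Side lengths²: AB² = 290, AC² = 80, BC² = 218.
Since AB² = 290 < 218 + 80 = 298, the triangle is acute, so the smallest enclosing circle is the circumcircle.
Circumcentre = (49/33, 25/33), r² = 79025/1089.
r = √(79025/1089) ≈ 8.519.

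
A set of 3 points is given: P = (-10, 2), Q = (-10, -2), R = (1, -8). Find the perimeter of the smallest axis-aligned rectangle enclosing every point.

Width = max x − min x = 1 − (-10) = 11.
Height = max y − min y = 2 − (-8) = 10.
Perimeter = 2(11 + 10) = 42.

42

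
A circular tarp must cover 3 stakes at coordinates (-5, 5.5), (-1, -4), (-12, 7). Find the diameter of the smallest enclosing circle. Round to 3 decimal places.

Call the three points A, B, C in the order given.
Side lengths²: AB² = 106.25, AC² = 51.25, BC² = 242.
Since BC² = 242 ≥ 106.25 + 51.25 = 157.5, the angle opposite BC is not acute, so the smallest enclosing circle has BC as diameter.
Centre = midpoint of BC = (-6.5, 1.5), r² = 242/4 = 60.5.
Diameter = 2r = 2√(60.5) ≈ 15.556.

15.556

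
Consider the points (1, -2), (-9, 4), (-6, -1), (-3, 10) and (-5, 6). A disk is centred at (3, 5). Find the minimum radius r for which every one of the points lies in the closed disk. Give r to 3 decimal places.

12.042

The required radius is the distance from (3, 5) to the farthest point.
Squared distances: 53, 145, 117, 61, 65.
Maximum is 145, attained at (-9, 4).
r = √145 ≈ 12.042.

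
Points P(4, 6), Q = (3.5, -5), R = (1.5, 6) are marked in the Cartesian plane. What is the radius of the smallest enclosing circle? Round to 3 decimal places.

5.596

Side lengths²: PQ² = 121.25, PR² = 6.25, QR² = 125.
Since QR² = 125 < 121.25 + 6.25 = 127.5, the triangle is acute, so the smallest enclosing circle is the circumcircle.
Circumcentre = (2.75, 6/11), r² = 60625/1936.
r = √(60625/1936) ≈ 5.596.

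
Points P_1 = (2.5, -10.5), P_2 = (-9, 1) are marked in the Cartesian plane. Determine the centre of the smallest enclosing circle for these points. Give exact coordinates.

(-3.25, -4.75)

The smallest circle enclosing two points has them as diameter endpoints.
Centre = midpoint = (-3.25, -4.75); r² = |P_1P_2|²/4 = 264.5/4 = 66.125.
Centre = (-3.25, -4.75).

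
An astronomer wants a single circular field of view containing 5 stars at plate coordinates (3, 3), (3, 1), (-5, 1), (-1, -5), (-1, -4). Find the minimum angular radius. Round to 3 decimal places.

A smallest enclosing disk is always determined by at most three of the input points on its boundary.
The minimum enclosing circle is determined by three boundary points: (3, 3), (-5, 1), (-1, -5).
Their circumcentre is (-3/7, -2/7) with r² = 1105/49.
The farthest remaining point (-1, -4) is at distance² 692/49 ≤ 1105/49.
r = √(1105/49) ≈ 4.749.

4.749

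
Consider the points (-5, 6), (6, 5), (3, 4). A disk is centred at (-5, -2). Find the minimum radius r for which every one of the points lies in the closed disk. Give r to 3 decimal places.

13.038

The required radius is the distance from (-5, -2) to the farthest point.
Squared distances: 64, 170, 100.
Maximum is 170, attained at (6, 5).
r = √170 ≈ 13.038.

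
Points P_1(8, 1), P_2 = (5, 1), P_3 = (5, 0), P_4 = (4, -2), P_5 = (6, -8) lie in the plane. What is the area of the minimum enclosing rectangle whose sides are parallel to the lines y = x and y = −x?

55

In coordinates u = x + y, v = x − y the rectangle is axis-aligned; the map (x,y)→(u,v) scales areas by 2.
u-values: 9, 6, 5, 2, -2; range = 9 − (-2) = 11.
v-values: 7, 4, 5, 6, 14; range = 14 − 4 = 10.
Area = (11 × 10) / 2 = 55.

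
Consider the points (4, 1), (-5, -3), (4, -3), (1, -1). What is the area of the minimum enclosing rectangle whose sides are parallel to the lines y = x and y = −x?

58.5

In coordinates u = x + y, v = x − y the rectangle is axis-aligned; the map (x,y)→(u,v) scales areas by 2.
u-values: 5, -8, 1, 0; range = 5 − (-8) = 13.
v-values: 3, -2, 7, 2; range = 7 − (-2) = 9.
Area = (13 × 9) / 2 = 58.5.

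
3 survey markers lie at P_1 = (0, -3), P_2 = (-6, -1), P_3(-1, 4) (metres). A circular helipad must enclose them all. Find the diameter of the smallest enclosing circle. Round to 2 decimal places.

Side lengths²: P_1P_2² = 40, P_1P_3² = 50, P_2P_3² = 50.
Since P_2P_3² = 50 < 50 + 40 = 90, the triangle is acute, so the smallest enclosing circle is the circumcircle.
Circumcentre = (-2.25, 0.25), r² = 15.625.
Diameter = 2r = 2√(15.625) ≈ 7.91.

7.91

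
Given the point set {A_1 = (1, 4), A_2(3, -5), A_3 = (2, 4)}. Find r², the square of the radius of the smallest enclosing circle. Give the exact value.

21.25

Side lengths²: A_1A_2² = 85, A_1A_3² = 1, A_2A_3² = 82.
Since A_1A_2² = 85 ≥ 82 + 1 = 83, the angle opposite A_1A_2 is not acute, so the smallest enclosing circle has A_1A_2 as diameter.
Centre = midpoint of A_1A_2 = (2, -0.5), r² = 85/4 = 21.25.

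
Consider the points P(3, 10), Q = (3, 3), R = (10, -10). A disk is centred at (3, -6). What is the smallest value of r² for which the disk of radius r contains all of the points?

256

The required radius is the distance from (3, -6) to the farthest point.
Squared distances: 256, 81, 65.
Maximum is 256, attained at P.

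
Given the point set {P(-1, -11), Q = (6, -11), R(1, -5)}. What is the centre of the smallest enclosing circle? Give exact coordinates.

Side lengths²: PQ² = 49, PR² = 40, QR² = 61.
Since QR² = 61 < 49 + 40 = 89, the triangle is acute, so the smallest enclosing circle is the circumcircle.
Circumcentre = (2.5, -53/6), r² = 305/18.
Centre = (2.5, -53/6).

(2.5, -53/6)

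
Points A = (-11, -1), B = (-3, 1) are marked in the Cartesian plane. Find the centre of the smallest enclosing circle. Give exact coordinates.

The smallest circle enclosing two points has them as diameter endpoints.
Centre = midpoint = (-7, 0); r² = |AB|²/4 = 68/4 = 17.
Centre = (-7, 0).

(-7, 0)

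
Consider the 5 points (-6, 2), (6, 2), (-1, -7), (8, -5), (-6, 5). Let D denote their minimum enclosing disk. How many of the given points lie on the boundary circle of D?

A smallest enclosing disk is always determined by at most three of the input points on its boundary.
The farthest pair is (8, -5)–(-6, 5) with squared distance 296. The circle on this segment as diameter has centre (1, 0) and r² = 296/4 = 74.
Check (-6, 2): distance² to centre = 53 ≤ 74, so it lies inside.
All remaining points lie in this disk, and no smaller disk contains both endpoints, so this is the minimum enclosing circle.
The points at distance exactly r from the centre are (8, -5), (-6, 5) — 2 points.

2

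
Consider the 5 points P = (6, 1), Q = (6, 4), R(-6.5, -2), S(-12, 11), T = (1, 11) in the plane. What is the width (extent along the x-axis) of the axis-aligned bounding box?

18

max x = 6, min x = -12, so width = 18.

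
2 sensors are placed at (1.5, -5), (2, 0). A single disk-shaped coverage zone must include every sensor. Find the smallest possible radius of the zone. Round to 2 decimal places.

The smallest circle enclosing two points has them as diameter endpoints.
Centre = midpoint = (1.75, -2.5); r² = |(1.5, -5)−(2, 0)|²/4 = 25.25/4 = 6.3125.
r = √(6.3125) ≈ 2.51.

2.51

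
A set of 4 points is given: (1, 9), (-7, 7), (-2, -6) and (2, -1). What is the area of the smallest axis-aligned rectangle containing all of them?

x ranges over [-7, 2], width 9.
y ranges over [-6, 9], height 15.
Area = 9 × 15 = 135.

135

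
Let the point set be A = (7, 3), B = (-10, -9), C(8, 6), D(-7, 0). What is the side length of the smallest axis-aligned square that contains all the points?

The bounding box has width 18 and height 15.
An axis-aligned square enclosing the set must have side ≥ max(width, height).
So the minimum side is max(18, 15) = 18.

18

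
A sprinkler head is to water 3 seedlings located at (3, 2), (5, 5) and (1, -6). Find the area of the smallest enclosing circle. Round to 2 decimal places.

107.60

Call the three points A, B, C in the order given.
Side lengths²: AB² = 13, AC² = 68, BC² = 137.
Since BC² = 137 ≥ 68 + 13 = 81, the angle opposite BC is not acute, so the smallest enclosing circle has BC as diameter.
Centre = midpoint of BC = (3, -0.5), r² = 137/4 = 34.25.
Area = π·r² = π·34.25 ≈ 107.60.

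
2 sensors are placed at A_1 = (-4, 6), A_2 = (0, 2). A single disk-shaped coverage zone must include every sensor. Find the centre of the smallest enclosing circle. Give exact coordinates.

(-2, 4)

The smallest circle enclosing two points has them as diameter endpoints.
Centre = midpoint = (-2, 4); r² = |A_1A_2|²/4 = 32/4 = 8.
Centre = (-2, 4).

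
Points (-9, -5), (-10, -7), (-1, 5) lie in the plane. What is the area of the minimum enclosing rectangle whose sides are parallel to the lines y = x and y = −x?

In coordinates u = x + y, v = x − y the rectangle is axis-aligned; the map (x,y)→(u,v) scales areas by 2.
u-values: -14, -17, 4; range = 4 − (-17) = 21.
v-values: -4, -3, -6; range = -3 − (-6) = 3.
Area = (21 × 3) / 2 = 31.5.

31.5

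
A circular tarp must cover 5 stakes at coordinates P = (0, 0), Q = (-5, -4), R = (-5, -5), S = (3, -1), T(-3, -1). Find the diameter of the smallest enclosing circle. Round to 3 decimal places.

The minimum enclosing circle of a finite set is fixed by two of the points (as a diameter) or three (as a circumcircle).
The farthest pair is R–S with squared distance 80. The circle on this segment as diameter has centre (-1, -3) and r² = 80/4 = 20.
Check P: distance² to centre = 10 ≤ 20, so it lies inside.
All remaining points lie in this disk, and no smaller disk contains both endpoints, so this is the minimum enclosing circle.
Diameter = 2r = 2√20 ≈ 8.944.

8.944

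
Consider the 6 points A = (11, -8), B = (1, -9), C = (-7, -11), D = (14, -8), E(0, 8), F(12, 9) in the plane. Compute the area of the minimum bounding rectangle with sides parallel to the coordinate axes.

420

x ranges over [-7, 14], width 21.
y ranges over [-11, 9], height 20.
Area = 21 × 20 = 420.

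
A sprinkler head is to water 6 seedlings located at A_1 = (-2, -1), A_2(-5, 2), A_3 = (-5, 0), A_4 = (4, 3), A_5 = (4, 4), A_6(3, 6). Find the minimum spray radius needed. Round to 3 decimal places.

By Welzl's lemma the MEC is supported by two points (diametrically opposite) or three points (on a circumcircle).
The minimum enclosing circle is determined by three boundary points: A_3, A_5, A_6.
Their circumcentre is (-19/22, 31/11) with r² = 12125/484.
The farthest remaining point A_4 is at distance² 11465/484 ≤ 12125/484.
r = √(12125/484) ≈ 5.005.

5.005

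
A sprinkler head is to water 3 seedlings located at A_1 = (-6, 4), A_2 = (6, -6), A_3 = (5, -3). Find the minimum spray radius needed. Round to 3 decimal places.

Side lengths²: A_1A_2² = 244, A_1A_3² = 170, A_2A_3² = 10.
Since A_1A_2² = 244 ≥ 170 + 10 = 180, the angle opposite A_1A_2 is not acute, so the smallest enclosing circle has A_1A_2 as diameter.
Centre = midpoint of A_1A_2 = (0, -1), r² = 244/4 = 61.
r = √61 ≈ 7.810.

7.810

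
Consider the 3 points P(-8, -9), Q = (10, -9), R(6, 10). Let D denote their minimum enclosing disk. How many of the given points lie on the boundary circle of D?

Side lengths²: PQ² = 324, PR² = 557, QR² = 377.
Since PR² = 557 < 377 + 324 = 701, the triangle is acute, so the smallest enclosing circle is the circumcircle.
Circumcentre = (1, -37/38), r² = 209989/1444.
The points at distance exactly r from the centre are P, Q, R — 3 points.

3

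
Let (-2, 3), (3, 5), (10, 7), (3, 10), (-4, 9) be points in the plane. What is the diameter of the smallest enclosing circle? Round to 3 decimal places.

The farthest pair is (10, 7)–(-4, 9) with squared distance 200. The circle on this segment as diameter has centre (3, 8) and r² = 200/4 = 50.
Check (-2, 3): distance² to centre = 50 ≤ 50, so it lies inside.
All remaining points lie in this disk, and no smaller disk contains both endpoints, so this is the minimum enclosing circle.
Diameter = 2r = 2√50 ≈ 14.142.

14.142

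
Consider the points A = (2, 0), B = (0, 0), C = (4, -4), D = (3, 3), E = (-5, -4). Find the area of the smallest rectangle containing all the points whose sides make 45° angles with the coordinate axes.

67.5

In coordinates u = x + y, v = x − y the rectangle is axis-aligned; the map (x,y)→(u,v) scales areas by 2.
u-values: 2, 0, 0, 6, -9; range = 6 − (-9) = 15.
v-values: 2, 0, 8, 0, -1; range = 8 − (-1) = 9.
Area = (15 × 9) / 2 = 67.5.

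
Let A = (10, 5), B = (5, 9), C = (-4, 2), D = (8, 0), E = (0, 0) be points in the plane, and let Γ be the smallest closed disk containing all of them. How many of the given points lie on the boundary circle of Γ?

2

The farthest pair is A–C with squared distance 205. The circle on this segment as diameter has centre (3, 3.5) and r² = 205/4 = 51.25.
Check B: distance² to centre = 34.25 ≤ 51.25, so it lies inside.
All remaining points lie in this disk, and no smaller disk contains both endpoints, so this is the minimum enclosing circle.
The points at distance exactly r from the centre are A, C — 2 points.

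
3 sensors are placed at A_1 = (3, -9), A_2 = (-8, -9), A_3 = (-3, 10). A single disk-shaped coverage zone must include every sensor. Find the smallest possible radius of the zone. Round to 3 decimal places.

10.302

Side lengths²: A_1A_2² = 121, A_1A_3² = 397, A_2A_3² = 386.
Since A_1A_3² = 397 < 386 + 121 = 507, the triangle is acute, so the smallest enclosing circle is the circumcircle.
Circumcentre = (-2.5, -11/38), r² = 76621/722.
r = √(76621/722) ≈ 10.302.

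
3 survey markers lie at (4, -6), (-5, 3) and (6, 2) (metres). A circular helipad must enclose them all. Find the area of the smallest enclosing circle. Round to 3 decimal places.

Call the three points A, B, C in the order given.
Side lengths²: AB² = 162, AC² = 68, BC² = 122.
Since AB² = 162 < 122 + 68 = 190, the triangle is acute, so the smallest enclosing circle is the circumcircle.
Circumcentre = (0.2, -0.8), r² = 41.48.
Area = π·r² = π·41.48 ≈ 130.313.

130.313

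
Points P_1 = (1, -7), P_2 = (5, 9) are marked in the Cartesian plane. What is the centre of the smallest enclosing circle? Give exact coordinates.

The smallest circle enclosing two points has them as diameter endpoints.
Centre = midpoint = (3, 1); r² = |P_1P_2|²/4 = 272/4 = 68.
Centre = (3, 1).

(3, 1)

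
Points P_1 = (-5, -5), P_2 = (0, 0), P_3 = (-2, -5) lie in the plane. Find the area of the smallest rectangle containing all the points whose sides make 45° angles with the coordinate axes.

In coordinates u = x + y, v = x − y the rectangle is axis-aligned; the map (x,y)→(u,v) scales areas by 2.
u-values: -10, 0, -7; range = 0 − (-10) = 10.
v-values: 0, 0, 3; range = 3 − 0 = 3.
Area = (10 × 3) / 2 = 15.

15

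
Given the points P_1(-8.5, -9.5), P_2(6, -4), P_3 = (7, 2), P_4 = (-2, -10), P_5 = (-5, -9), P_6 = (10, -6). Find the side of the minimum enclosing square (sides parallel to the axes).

18.5

The bounding box has width 18.5 and height 12.
An axis-aligned square enclosing the set must have side ≥ max(width, height).
So the minimum side is max(18.5, 12) = 18.5.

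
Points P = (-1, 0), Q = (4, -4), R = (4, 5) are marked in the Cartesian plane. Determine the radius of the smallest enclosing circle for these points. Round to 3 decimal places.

4.528

Side lengths²: PQ² = 41, PR² = 50, QR² = 81.
Since QR² = 81 < 50 + 41 = 91, the triangle is acute, so the smallest enclosing circle is the circumcircle.
Circumcentre = (3.5, 0.5), r² = 20.5.
r = √(20.5) ≈ 4.528.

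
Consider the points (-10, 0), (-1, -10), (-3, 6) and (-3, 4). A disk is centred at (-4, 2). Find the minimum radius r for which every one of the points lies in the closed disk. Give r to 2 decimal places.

The required radius is the distance from (-4, 2) to the farthest point.
Squared distances: 40, 153, 17, 5.
Maximum is 153, attained at (-1, -10).
r = √153 ≈ 12.37.

12.37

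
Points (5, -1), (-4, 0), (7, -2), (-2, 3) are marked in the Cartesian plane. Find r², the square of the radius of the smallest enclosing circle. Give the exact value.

31.25

The farthest pair is (-4, 0)–(7, -2) with squared distance 125. The circle on this segment as diameter has centre (1.5, -1) and r² = 125/4 = 31.25.
Check (5, -1): distance² to centre = 12.25 ≤ 31.25, so it lies inside.
All remaining points lie in this disk, and no smaller disk contains both endpoints, so this is the minimum enclosing circle.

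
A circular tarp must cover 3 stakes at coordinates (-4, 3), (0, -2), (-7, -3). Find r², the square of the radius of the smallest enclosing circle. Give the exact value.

Call the three points A, B, C in the order given.
Side lengths²: AB² = 41, AC² = 45, BC² = 50.
Since BC² = 50 < 45 + 41 = 86, the triangle is acute, so the smallest enclosing circle is the circumcircle.
Circumcentre = (-97/26, -23/26), r² = 5125/338.

5125/338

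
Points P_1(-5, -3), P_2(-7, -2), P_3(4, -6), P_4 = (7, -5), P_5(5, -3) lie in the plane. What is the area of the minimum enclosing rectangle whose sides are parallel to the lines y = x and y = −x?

In coordinates u = x + y, v = x − y the rectangle is axis-aligned; the map (x,y)→(u,v) scales areas by 2.
u-values: -8, -9, -2, 2, 2; range = 2 − (-9) = 11.
v-values: -2, -5, 10, 12, 8; range = 12 − (-5) = 17.
Area = (11 × 17) / 2 = 93.5.

93.5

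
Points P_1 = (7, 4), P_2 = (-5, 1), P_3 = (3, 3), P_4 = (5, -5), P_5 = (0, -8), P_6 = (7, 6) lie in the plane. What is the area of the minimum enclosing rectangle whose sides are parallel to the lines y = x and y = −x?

168

In coordinates u = x + y, v = x − y the rectangle is axis-aligned; the map (x,y)→(u,v) scales areas by 2.
u-values: 11, -4, 6, 0, -8, 13; range = 13 − (-8) = 21.
v-values: 3, -6, 0, 10, 8, 1; range = 10 − (-6) = 16.
Area = (21 × 16) / 2 = 168.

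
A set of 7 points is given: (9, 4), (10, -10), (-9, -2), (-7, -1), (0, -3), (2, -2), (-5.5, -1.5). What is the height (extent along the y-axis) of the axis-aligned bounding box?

max y = 4, min y = -10, so height = 14.

14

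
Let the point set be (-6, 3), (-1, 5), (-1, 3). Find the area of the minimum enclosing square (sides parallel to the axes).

25

The bounding box has width 5 and height 2.
An axis-aligned square enclosing the set must have side ≥ max(width, height).
So the minimum side is max(5, 2) = 5.
Area = 5² = 25.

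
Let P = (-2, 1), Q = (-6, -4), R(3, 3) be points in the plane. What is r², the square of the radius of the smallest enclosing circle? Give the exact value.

Side lengths²: PQ² = 41, PR² = 29, QR² = 130.
Since QR² = 130 ≥ 41 + 29 = 70, the angle opposite QR is not acute, so the smallest enclosing circle has QR as diameter.
Centre = midpoint of QR = (-1.5, -0.5), r² = 130/4 = 32.5.

32.5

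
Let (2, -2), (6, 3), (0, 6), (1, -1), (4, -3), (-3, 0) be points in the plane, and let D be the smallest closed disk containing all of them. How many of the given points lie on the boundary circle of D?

The minimum enclosing circle of a finite set is fixed by two of the points (as a diameter) or three (as a circumcircle).
The minimum enclosing circle is determined by three boundary points: (0, 6), (4, -3), (-3, 0).
Their circumcentre is (59/34, 47/34) with r² = 14065/578.
The farthest remaining point (6, 3) is at distance² 12025/578 ≤ 14065/578.
The points at distance exactly r from the centre are (0, 6), (4, -3), (-3, 0) — 3 points.

3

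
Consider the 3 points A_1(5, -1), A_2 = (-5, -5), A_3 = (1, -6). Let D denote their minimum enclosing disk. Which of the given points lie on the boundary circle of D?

Side lengths²: A_1A_2² = 116, A_1A_3² = 41, A_2A_3² = 37.
Since A_1A_2² = 116 ≥ 41 + 37 = 78, the angle opposite A_1A_2 is not acute, so the smallest enclosing circle has A_1A_2 as diameter.
Centre = midpoint of A_1A_2 = (0, -3), r² = 116/4 = 29.
The points at distance exactly r from the centre are A_1, A_2 — 2 points.

A_1, A_2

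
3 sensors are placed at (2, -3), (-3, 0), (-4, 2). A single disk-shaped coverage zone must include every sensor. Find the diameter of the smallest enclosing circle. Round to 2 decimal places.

7.81

Call the three points A, B, C in the order given.
Side lengths²: AB² = 34, AC² = 61, BC² = 5.
Since AC² = 61 ≥ 34 + 5 = 39, the angle opposite AC is not acute, so the smallest enclosing circle has AC as diameter.
Centre = midpoint of AC = (-1, -0.5), r² = 61/4 = 15.25.
Diameter = 2r = 2√(15.25) ≈ 7.81.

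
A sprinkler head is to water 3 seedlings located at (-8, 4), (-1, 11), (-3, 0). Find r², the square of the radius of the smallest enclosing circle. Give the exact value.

5125/162

Call the three points A, B, C in the order given.
Side lengths²: AB² = 98, AC² = 41, BC² = 125.
Since BC² = 125 < 98 + 41 = 139, the triangle is acute, so the smallest enclosing circle is the circumcircle.
Circumcentre = (-47/18, 101/18), r² = 5125/162.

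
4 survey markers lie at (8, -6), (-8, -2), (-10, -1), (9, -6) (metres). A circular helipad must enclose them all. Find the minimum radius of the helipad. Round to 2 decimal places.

9.82

The farthest pair is (-10, -1)–(9, -6) with squared distance 386. The circle on this segment as diameter has centre (-0.5, -3.5) and r² = 386/4 = 96.5.
Check (8, -6): distance² to centre = 78.5 ≤ 96.5, so it lies inside.
All remaining points lie in this disk, and no smaller disk contains both endpoints, so this is the minimum enclosing circle.
r = √(96.5) ≈ 9.82.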